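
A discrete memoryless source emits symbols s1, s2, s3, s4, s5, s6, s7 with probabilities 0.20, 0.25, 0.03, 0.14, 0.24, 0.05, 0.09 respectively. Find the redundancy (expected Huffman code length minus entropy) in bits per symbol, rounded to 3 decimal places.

Entropy H = −Σ p log₂ p ≈ 2.5361 bits.
Huffman merges: 3/100+1/20→2/25; 2/25+9/100→17/100; 7/50+17/100→31/100; 1/5+6/25→11/25; 1/4+31/100→14/25; 11/25+14/25→1. L = 64/25 ≈ 2.5600.
L − H = 2.5600 − 2.5361 = 0.024 bits.

0.024 bits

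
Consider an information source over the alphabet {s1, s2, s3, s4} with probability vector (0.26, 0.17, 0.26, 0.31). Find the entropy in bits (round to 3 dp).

1.969 bits

H = −Σ pᵢ log₂ pᵢ.
−0.26·log₂(0.26) = 0.5053
−0.17·log₂(0.17) = 0.4346
−0.26·log₂(0.26) = 0.5053
−0.31·log₂(0.31) = 0.5238
Sum ≈ 1.9690 → 1.969 bits.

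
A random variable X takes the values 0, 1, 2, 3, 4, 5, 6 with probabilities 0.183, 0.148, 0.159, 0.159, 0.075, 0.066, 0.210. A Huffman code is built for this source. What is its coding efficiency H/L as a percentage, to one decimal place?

Entropy H = −Σ p log₂ p ≈ 2.7118 bits.
Huffman merges: 33/500+3/40→141/1000; 141/1000+37/250→289/1000; 159/1000+159/1000→159/500; 183/1000+21/100→393/1000; 289/1000+159/500→607/1000; 393/1000+607/1000→1. L = 687/250 ≈ 2.7480.
Efficiency = H/L = 2.7118/2.7480 = 98.7%.

98.7%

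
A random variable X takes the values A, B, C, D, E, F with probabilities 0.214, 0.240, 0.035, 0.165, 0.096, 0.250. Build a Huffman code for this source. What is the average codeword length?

Repeatedly combine the two least-probable nodes; the expected code length is the sum of the merged weights.
merge 7/200 + 12/125 → 131/1000
merge 131/1000 + 33/200 → 37/125
merge 107/500 + 6/25 → 227/500
merge 1/4 + 37/125 → 273/500
merge 227/500 + 273/500 → 1
L = 131/1000 + 37/125 + 227/500 + 273/500 + 1 = 2427/1000 = 2.427 bits/symbol.

2.427 bits/symbol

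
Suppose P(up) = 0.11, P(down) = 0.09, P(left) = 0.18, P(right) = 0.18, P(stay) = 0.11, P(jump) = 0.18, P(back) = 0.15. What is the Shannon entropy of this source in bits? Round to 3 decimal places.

2.760 bits

H = −Σ pᵢ log₂ pᵢ.
−0.11·log₂(0.11) = 0.3503
−0.09·log₂(0.09) = 0.3127
−0.18·log₂(0.18) = 0.4453
−0.18·log₂(0.18) = 0.4453
−0.11·log₂(0.11) = 0.3503
−0.18·log₂(0.18) = 0.4453
−0.15·log₂(0.15) = 0.4105
Sum ≈ 2.7597 → 2.760 bits.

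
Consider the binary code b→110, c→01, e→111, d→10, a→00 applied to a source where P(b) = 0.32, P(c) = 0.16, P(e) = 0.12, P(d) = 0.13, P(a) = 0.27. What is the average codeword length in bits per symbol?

2.44 bits/symbol

L̄ = Σ pᵢ·ℓᵢ = 0.32·3 + 0.16·2 + 0.12·3 + 0.13·2 + 0.27·2 = 2.44 bits/symbol.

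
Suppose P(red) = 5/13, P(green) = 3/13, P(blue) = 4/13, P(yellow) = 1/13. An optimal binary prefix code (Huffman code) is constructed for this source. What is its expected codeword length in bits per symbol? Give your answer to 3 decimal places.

1.923 bits/symbol

Repeatedly combine the two least-probable nodes; the expected code length is the sum of the merged weights.
merge 1/13 + 3/13 → 4/13
merge 4/13 + 4/13 → 8/13
merge 5/13 + 8/13 → 1
L = 4/13 + 8/13 + 1 = 25/13 ≈ 1.923 bits/symbol.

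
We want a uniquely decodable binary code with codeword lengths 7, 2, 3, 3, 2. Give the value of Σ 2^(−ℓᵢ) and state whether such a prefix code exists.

With common denominator 2^7 = 128: Σ 2^(−ℓᵢ) = 1/128 + 32/128 + 16/128 + 16/128 + 32/128 = 97/128 = 0.7578125.
Kraft's inequality requires Σ ≤ 1; here Σ = 0.7578125 ≤ 1, so such a prefix code exists.

0.7578125; yes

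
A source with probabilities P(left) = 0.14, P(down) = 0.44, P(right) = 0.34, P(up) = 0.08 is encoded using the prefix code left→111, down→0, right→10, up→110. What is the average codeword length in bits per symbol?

1.78 bits/symbol

L̄ = Σ pᵢ·ℓᵢ = 0.14·3 + 0.44·1 + 0.34·2 + 0.08·3 = 1.78 bits/symbol.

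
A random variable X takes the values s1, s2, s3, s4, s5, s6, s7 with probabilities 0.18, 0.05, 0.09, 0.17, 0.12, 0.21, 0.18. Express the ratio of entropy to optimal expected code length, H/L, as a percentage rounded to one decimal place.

Entropy H = −Σ p log₂ p ≈ 2.6938 bits.
Huffman merges: 1/20+9/100→7/50; 3/25+7/50→13/50; 17/100+9/50→7/20; 9/50+21/100→39/100; 13/50+7/20→61/100; 39/100+61/100→1. L = 11/4 ≈ 2.7500.
Efficiency = H/L = 2.6938/2.7500 = 98.0%.

98.0%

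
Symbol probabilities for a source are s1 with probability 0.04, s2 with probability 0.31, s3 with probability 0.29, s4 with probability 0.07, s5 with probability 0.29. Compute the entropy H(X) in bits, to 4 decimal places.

H = −Σ pᵢ log₂ pᵢ.
−0.04·log₂(0.04) = 0.1858
−0.31·log₂(0.31) = 0.5238
−0.29·log₂(0.29) = 0.5179
−0.07·log₂(0.07) = 0.2686
−0.29·log₂(0.29) = 0.5179
Sum ≈ 2.0139 → 2.0139 bits.

2.0139 bits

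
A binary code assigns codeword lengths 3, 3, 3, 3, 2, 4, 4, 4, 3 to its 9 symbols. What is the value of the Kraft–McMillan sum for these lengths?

1.0625

With common denominator 2^4 = 16: Σ 2^(−ℓᵢ) = 2/16 + 2/16 + 2/16 + 2/16 + 4/16 + 1/16 + 1/16 + 1/16 + 2/16 = 17/16 = 1.0625.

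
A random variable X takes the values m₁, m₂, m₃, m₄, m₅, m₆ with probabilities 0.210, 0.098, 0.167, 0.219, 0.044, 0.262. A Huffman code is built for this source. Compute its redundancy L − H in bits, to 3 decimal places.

0.034 bits

Entropy H = −Σ p log₂ p ≈ 2.4168 bits.
Huffman merges: 11/250+49/500→71/500; 71/500+167/1000→309/1000; 21/100+219/1000→429/1000; 131/500+309/1000→571/1000; 429/1000+571/1000→1. L = 2451/1000 ≈ 2.4510.
L − H = 2.4510 − 2.4168 = 0.034 bits.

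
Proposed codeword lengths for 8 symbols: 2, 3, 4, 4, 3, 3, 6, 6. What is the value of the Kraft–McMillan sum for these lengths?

With common denominator 2^6 = 64: Σ 2^(−ℓᵢ) = 16/64 + 8/64 + 4/64 + 4/64 + 8/64 + 8/64 + 1/64 + 1/64 = 50/64 = 0.78125.

0.78125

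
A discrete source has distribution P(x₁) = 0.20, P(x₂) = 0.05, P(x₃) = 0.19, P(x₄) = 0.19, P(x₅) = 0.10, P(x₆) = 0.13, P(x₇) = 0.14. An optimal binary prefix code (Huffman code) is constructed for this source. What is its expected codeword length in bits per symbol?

2.76 bits/symbol

Repeatedly combine the two least-probable nodes; the expected code length is the sum of the merged weights.
merge 1/20 + 1/10 → 3/20
merge 13/100 + 7/50 → 27/100
merge 3/20 + 19/100 → 17/50
merge 19/100 + 1/5 → 39/100
merge 27/100 + 17/50 → 61/100
merge 39/100 + 61/100 → 1
L = 3/20 + 27/100 + 17/50 + 39/100 + 61/100 + 1 = 69/25 = 2.76 bits/symbol.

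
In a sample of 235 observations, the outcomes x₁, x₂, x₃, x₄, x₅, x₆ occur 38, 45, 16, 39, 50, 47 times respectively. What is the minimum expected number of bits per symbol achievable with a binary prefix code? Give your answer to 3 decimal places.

2.587 bits/symbol

Probabilities are the counts divided by 235.
Repeatedly combine the two least-probable nodes; the expected code length is the sum of the merged weights.
merge 16/235 + 38/235 → 54/235
merge 39/235 + 9/47 → 84/235
merge 1/5 + 10/47 → 97/235
merge 54/235 + 84/235 → 138/235
merge 97/235 + 138/235 → 1
L = 54/235 + 84/235 + 97/235 + 138/235 + 1 = 608/235 ≈ 2.587 bits/symbol.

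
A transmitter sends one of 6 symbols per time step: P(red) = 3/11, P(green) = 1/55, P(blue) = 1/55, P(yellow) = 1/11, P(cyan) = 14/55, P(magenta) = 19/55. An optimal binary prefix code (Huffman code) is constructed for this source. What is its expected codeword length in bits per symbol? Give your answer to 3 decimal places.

Repeatedly combine the two least-probable nodes; the expected code length is the sum of the merged weights.
merge 1/55 + 1/55 → 2/55
merge 2/55 + 1/11 → 7/55
merge 7/55 + 14/55 → 21/55
merge 3/11 + 19/55 → 34/55
merge 21/55 + 34/55 → 1
L = 2/55 + 7/55 + 21/55 + 34/55 + 1 = 119/55 ≈ 2.164 bits/symbol.

2.164 bits/symbol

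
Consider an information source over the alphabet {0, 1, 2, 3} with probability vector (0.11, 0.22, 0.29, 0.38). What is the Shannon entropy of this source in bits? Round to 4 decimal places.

H = −Σ pᵢ log₂ pᵢ.
−0.11·log₂(0.11) = 0.3503
−0.22·log₂(0.22) = 0.4806
−0.29·log₂(0.29) = 0.5179
−0.38·log₂(0.38) = 0.5305
Sum ≈ 1.8792 → 1.8792 bits.

1.8792 bits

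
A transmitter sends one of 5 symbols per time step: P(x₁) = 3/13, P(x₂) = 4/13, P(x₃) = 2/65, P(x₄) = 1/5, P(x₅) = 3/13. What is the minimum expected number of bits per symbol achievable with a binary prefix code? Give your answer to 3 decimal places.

2.231 bits/symbol

Repeatedly combine the two least-probable nodes; the expected code length is the sum of the merged weights.
merge 2/65 + 1/5 → 3/13
merge 3/13 + 3/13 → 6/13
merge 3/13 + 4/13 → 7/13
merge 6/13 + 7/13 → 1
L = 3/13 + 6/13 + 7/13 + 1 = 29/13 ≈ 2.231 bits/symbol.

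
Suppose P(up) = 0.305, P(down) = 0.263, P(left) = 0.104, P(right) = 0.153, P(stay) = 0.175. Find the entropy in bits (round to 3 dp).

2.223 bits

H = −Σ pᵢ log₂ pᵢ.
−0.305·log₂(0.305) = 0.5225
−0.263·log₂(0.263) = 0.5068
−0.104·log₂(0.104) = 0.3396
−0.153·log₂(0.153) = 0.4144
−0.175·log₂(0.175) = 0.4401
Sum ≈ 2.2233 → 2.223 bits.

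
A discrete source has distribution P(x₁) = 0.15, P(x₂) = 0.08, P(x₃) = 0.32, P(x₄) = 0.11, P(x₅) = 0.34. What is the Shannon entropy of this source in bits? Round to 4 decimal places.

2.1075 bits

H = −Σ pᵢ log₂ pᵢ.
−0.15·log₂(0.15) = 0.4105
−0.08·log₂(0.08) = 0.2915
−0.32·log₂(0.32) = 0.5260
−0.11·log₂(0.11) = 0.3503
−0.34·log₂(0.34) = 0.5292
Sum ≈ 2.1075 → 2.1075 bits.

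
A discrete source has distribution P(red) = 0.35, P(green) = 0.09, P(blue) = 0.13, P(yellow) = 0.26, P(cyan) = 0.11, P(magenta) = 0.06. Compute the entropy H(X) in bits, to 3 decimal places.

2.325 bits

H = −Σ pᵢ log₂ pᵢ.
−0.35·log₂(0.35) = 0.5301
−0.09·log₂(0.09) = 0.3127
−0.13·log₂(0.13) = 0.3826
−0.26·log₂(0.26) = 0.5053
−0.11·log₂(0.11) = 0.3503
−0.06·log₂(0.06) = 0.2435
Sum ≈ 2.3245 → 2.325 bits.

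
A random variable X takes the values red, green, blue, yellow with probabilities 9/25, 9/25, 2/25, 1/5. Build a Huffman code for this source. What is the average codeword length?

1.92 bits/symbol

Repeatedly combine the two least-probable nodes; the expected code length is the sum of the merged weights.
merge 2/25 + 1/5 → 7/25
merge 7/25 + 9/25 → 16/25
merge 9/25 + 16/25 → 1
L = 7/25 + 16/25 + 1 = 48/25 = 1.92 bits/symbol.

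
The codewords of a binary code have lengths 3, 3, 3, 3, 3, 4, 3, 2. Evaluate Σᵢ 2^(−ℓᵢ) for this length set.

1.0625

With common denominator 2^4 = 16: Σ 2^(−ℓᵢ) = 2/16 + 2/16 + 2/16 + 2/16 + 2/16 + 1/16 + 2/16 + 4/16 = 17/16 = 1.0625.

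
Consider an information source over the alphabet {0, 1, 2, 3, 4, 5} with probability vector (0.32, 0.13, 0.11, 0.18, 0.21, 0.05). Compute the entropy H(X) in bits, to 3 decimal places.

H = −Σ pᵢ log₂ pᵢ.
−0.32·log₂(0.32) = 0.5260
−0.13·log₂(0.13) = 0.3826
−0.11·log₂(0.11) = 0.3503
−0.18·log₂(0.18) = 0.4453
−0.21·log₂(0.21) = 0.4728
−0.05·log₂(0.05) = 0.2161
Sum ≈ 2.3932 → 2.393 bits.

2.393 bits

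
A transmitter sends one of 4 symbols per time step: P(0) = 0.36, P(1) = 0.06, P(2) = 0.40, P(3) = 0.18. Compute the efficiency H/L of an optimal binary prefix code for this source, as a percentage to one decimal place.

95.0%

Entropy H = −Σ p log₂ p ≈ 1.7482 bits.
Huffman merges: 3/50+9/50→6/25; 6/25+9/25→3/5; 2/5+3/5→1. L = 46/25 ≈ 1.8400.
Efficiency = H/L = 1.7482/1.8400 = 95.0%.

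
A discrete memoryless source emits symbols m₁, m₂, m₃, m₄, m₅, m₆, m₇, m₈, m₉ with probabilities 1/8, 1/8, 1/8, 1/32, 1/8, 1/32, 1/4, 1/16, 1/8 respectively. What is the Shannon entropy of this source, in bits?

Each probability is a power of 1/2, so log₂(1/p) is an integer.
H = Σ p·log₂(1/p) = 1/8·3 + 1/8·3 + 1/8·3 + 1/32·5 + 1/8·3 + 1/32·5 + 1/4·2 + 1/16·4 + 1/8·3 = 2.9375 bits.

2.9375 bits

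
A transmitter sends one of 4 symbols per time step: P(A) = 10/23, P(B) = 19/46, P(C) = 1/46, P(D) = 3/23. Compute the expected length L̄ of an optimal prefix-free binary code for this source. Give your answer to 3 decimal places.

1.717 bits/symbol

Repeatedly combine the two least-probable nodes; the expected code length is the sum of the merged weights.
merge 1/46 + 3/23 → 7/46
merge 7/46 + 19/46 → 13/23
merge 10/23 + 13/23 → 1
L = 7/46 + 13/23 + 1 = 79/46 ≈ 1.717 bits/symbol.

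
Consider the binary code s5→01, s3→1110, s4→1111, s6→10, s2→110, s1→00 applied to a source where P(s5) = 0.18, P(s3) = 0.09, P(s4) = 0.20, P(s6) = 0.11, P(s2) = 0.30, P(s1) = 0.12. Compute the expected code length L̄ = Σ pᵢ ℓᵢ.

2.88 bits/symbol

L̄ = Σ pᵢ·ℓᵢ = 0.18·2 + 0.09·4 + 0.20·4 + 0.11·2 + 0.30·3 + 0.12·2 = 2.88 bits/symbol.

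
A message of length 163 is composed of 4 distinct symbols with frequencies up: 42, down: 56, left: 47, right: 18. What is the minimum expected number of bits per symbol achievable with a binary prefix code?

Probabilities are the counts divided by 163.
Repeatedly combine the two least-probable nodes; the expected code length is the sum of the merged weights.
merge 18/163 + 42/163 → 60/163
merge 47/163 + 56/163 → 103/163
merge 60/163 + 103/163 → 1
L = 60/163 + 103/163 + 1 = 2 bits/symbol.

2 bits/symbol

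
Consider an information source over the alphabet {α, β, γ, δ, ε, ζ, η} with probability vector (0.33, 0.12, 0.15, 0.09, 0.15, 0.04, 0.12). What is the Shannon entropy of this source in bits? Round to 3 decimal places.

2.581 bits

H = −Σ pᵢ log₂ pᵢ.
−0.33·log₂(0.33) = 0.5278
−0.12·log₂(0.12) = 0.3671
−0.15·log₂(0.15) = 0.4105
−0.09·log₂(0.09) = 0.3127
−0.15·log₂(0.15) = 0.4105
−0.04·log₂(0.04) = 0.1858
−0.12·log₂(0.12) = 0.3671
Sum ≈ 2.5815 → 2.581 bits.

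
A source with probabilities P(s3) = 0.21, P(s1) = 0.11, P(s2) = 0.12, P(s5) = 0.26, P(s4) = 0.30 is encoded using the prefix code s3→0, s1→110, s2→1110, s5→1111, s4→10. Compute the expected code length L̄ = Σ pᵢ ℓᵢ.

2.66 bits/symbol

L̄ = Σ pᵢ·ℓᵢ = 0.21·1 + 0.11·3 + 0.12·4 + 0.26·4 + 0.30·2 = 2.66 bits/symbol.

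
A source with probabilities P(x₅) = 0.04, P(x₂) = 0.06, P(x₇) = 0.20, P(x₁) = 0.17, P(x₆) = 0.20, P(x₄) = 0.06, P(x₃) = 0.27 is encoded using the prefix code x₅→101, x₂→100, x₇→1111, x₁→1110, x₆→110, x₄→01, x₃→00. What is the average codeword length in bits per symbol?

3.04 bits/symbol

L̄ = Σ pᵢ·ℓᵢ = 0.04·3 + 0.06·3 + 0.20·4 + 0.17·4 + 0.20·3 + 0.06·2 + 0.27·2 = 3.04 bits/symbol.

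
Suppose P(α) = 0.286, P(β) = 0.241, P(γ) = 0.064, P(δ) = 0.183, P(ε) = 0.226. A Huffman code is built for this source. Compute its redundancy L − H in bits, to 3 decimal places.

0.049 bits

Entropy H = −Σ p log₂ p ≈ 2.1983 bits.
Huffman merges: 8/125+183/1000→247/1000; 113/500+241/1000→467/1000; 247/1000+143/500→533/1000; 467/1000+533/1000→1. L = 2247/1000 ≈ 2.2470.
L − H = 2.2470 − 2.1983 = 0.049 bits.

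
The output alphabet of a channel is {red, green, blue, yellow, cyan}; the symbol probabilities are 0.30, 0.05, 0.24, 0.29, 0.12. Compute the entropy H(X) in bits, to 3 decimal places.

H = −Σ pᵢ log₂ pᵢ.
−0.30·log₂(0.30) = 0.5211
−0.05·log₂(0.05) = 0.2161
−0.24·log₂(0.24) = 0.4941
−0.29·log₂(0.29) = 0.5179
−0.12·log₂(0.12) = 0.3671
Sum ≈ 2.1163 → 2.116 bits.

2.116 bits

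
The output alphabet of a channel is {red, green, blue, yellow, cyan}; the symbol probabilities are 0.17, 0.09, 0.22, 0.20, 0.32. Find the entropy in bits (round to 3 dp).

H = −Σ pᵢ log₂ pᵢ.
−0.17·log₂(0.17) = 0.4346
−0.09·log₂(0.09) = 0.3127
−0.22·log₂(0.22) = 0.4806
−0.20·log₂(0.20) = 0.4644
−0.32·log₂(0.32) = 0.5260
Sum ≈ 2.2182 → 2.218 bits.

2.218 bits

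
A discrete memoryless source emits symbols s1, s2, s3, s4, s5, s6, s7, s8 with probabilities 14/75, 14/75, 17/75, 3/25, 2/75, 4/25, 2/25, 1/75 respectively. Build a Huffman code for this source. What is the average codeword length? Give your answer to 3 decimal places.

2.747 bits/symbol

Repeatedly combine the two least-probable nodes; the expected code length is the sum of the merged weights.
merge 1/75 + 2/75 → 1/25
merge 1/25 + 2/25 → 3/25
merge 3/25 + 3/25 → 6/25
merge 4/25 + 14/75 → 26/75
merge 14/75 + 17/75 → 31/75
merge 6/25 + 26/75 → 44/75
merge 31/75 + 44/75 → 1
L = 1/25 + 3/25 + 6/25 + 26/75 + 31/75 + 44/75 + 1 = 206/75 ≈ 2.747 bits/symbol.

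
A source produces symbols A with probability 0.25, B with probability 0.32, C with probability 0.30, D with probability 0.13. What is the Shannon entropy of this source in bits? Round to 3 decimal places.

H = −Σ pᵢ log₂ pᵢ.
−0.25·log₂(0.25) = 0.5000
−0.32·log₂(0.32) = 0.5260
−0.30·log₂(0.30) = 0.5211
−0.13·log₂(0.13) = 0.3826
Sum ≈ 1.9298 → 1.930 bits.

1.930 bits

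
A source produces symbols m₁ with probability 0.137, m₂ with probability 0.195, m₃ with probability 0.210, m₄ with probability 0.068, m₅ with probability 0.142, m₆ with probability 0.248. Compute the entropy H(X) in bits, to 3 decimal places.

H = −Σ pᵢ log₂ pᵢ.
−0.137·log₂(0.137) = 0.3929
−0.195·log₂(0.195) = 0.4599
−0.210·log₂(0.210) = 0.4728
−0.068·log₂(0.068) = 0.2637
−0.142·log₂(0.142) = 0.3999
−0.248·log₂(0.248) = 0.4989
Sum ≈ 2.4881 → 2.488 bits.

2.488 bits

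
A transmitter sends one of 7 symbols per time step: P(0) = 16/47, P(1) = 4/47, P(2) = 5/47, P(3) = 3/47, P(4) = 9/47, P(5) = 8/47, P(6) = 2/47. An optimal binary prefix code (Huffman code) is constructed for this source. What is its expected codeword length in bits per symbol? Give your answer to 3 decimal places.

2.574 bits/symbol

Repeatedly combine the two least-probable nodes; the expected code length is the sum of the merged weights.
merge 2/47 + 3/47 → 5/47
merge 4/47 + 5/47 → 9/47
merge 5/47 + 8/47 → 13/47
merge 9/47 + 9/47 → 18/47
merge 13/47 + 16/47 → 29/47
merge 18/47 + 29/47 → 1
L = 5/47 + 9/47 + 13/47 + 18/47 + 29/47 + 1 = 121/47 ≈ 2.574 bits/symbol.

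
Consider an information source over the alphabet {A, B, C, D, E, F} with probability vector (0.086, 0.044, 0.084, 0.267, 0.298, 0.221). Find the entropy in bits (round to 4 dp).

2.3133 bits

H = −Σ pᵢ log₂ pᵢ.
−0.086·log₂(0.086) = 0.3044
−0.044·log₂(0.044) = 0.1983
−0.084·log₂(0.084) = 0.3002
−0.267·log₂(0.267) = 0.5087
−0.298·log₂(0.298) = 0.5205
−0.221·log₂(0.221) = 0.4813
Sum ≈ 2.3133 → 2.3133 bits.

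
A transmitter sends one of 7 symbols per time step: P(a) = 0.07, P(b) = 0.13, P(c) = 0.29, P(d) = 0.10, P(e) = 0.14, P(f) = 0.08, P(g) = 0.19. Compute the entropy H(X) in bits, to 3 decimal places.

H = −Σ pᵢ log₂ pᵢ.
−0.07·log₂(0.07) = 0.2686
−0.13·log₂(0.13) = 0.3826
−0.29·log₂(0.29) = 0.5179
−0.10·log₂(0.10) = 0.3322
−0.14·log₂(0.14) = 0.3971
−0.08·log₂(0.08) = 0.2915
−0.19·log₂(0.19) = 0.4552
Sum ≈ 2.6451 → 2.645 bits.

2.645 bits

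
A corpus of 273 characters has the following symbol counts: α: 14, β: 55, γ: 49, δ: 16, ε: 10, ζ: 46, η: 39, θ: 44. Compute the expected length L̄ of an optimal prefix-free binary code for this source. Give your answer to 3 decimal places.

Probabilities are the counts divided by 273.
Repeatedly combine the two least-probable nodes; the expected code length is the sum of the merged weights.
merge 10/273 + 2/39 → 8/91
merge 16/273 + 8/91 → 40/273
merge 1/7 + 40/273 → 79/273
merge 44/273 + 46/273 → 30/91
merge 7/39 + 55/273 → 8/21
merge 79/273 + 30/91 → 13/21
merge 8/21 + 13/21 → 1
L = 8/91 + 40/273 + 79/273 + 30/91 + 8/21 + 13/21 + 1 = 779/273 ≈ 2.853 bits/symbol.

2.853 bits/symbol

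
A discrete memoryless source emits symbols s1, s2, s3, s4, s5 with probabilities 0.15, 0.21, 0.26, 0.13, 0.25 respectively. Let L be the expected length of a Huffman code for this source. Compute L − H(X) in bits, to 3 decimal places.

0.009 bits

Entropy H = −Σ p log₂ p ≈ 2.2713 bits.
Huffman merges: 13/100+3/20→7/25; 21/100+1/4→23/50; 13/50+7/25→27/50; 23/50+27/50→1. L = 57/25 ≈ 2.2800.
L − H = 2.2800 − 2.2713 = 0.009 bits.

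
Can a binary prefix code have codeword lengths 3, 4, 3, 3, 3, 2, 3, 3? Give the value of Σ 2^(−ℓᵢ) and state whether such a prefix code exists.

1.0625; no

With common denominator 2^4 = 16: Σ 2^(−ℓᵢ) = 2/16 + 1/16 + 2/16 + 2/16 + 2/16 + 4/16 + 2/16 + 2/16 = 17/16 = 1.0625.
Kraft's inequality requires Σ ≤ 1; here Σ = 1.0625 > 1, so no such prefix code exists.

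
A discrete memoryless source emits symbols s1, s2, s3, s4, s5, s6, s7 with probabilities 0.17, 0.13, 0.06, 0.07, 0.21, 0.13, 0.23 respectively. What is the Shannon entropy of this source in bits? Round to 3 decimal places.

2.672 bits

H = −Σ pᵢ log₂ pᵢ.
−0.17·log₂(0.17) = 0.4346
−0.13·log₂(0.13) = 0.3826
−0.06·log₂(0.06) = 0.2435
−0.07·log₂(0.07) = 0.2686
−0.21·log₂(0.21) = 0.4728
−0.13·log₂(0.13) = 0.3826
−0.23·log₂(0.23) = 0.4877
Sum ≈ 2.6725 → 2.672 bits.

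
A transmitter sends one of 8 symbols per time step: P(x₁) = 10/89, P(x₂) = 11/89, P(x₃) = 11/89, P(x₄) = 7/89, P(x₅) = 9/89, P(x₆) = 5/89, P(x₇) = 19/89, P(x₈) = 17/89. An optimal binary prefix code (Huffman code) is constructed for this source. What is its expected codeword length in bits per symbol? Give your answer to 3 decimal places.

2.921 bits/symbol

Repeatedly combine the two least-probable nodes; the expected code length is the sum of the merged weights.
merge 5/89 + 7/89 → 12/89
merge 9/89 + 10/89 → 19/89
merge 11/89 + 11/89 → 22/89
merge 12/89 + 17/89 → 29/89
merge 19/89 + 19/89 → 38/89
merge 22/89 + 29/89 → 51/89
merge 38/89 + 51/89 → 1
L = 12/89 + 19/89 + 22/89 + 29/89 + 38/89 + 51/89 + 1 = 260/89 ≈ 2.921 bits/symbol.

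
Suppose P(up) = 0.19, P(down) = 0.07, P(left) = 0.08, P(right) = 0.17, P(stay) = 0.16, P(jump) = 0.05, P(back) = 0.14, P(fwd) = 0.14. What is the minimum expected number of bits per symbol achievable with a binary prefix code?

2.93 bits/symbol

Repeatedly combine the two least-probable nodes; the expected code length is the sum of the merged weights.
merge 1/20 + 7/100 → 3/25
merge 2/25 + 3/25 → 1/5
merge 7/50 + 7/50 → 7/25
merge 4/25 + 17/100 → 33/100
merge 19/100 + 1/5 → 39/100
merge 7/25 + 33/100 → 61/100
merge 39/100 + 61/100 → 1
L = 3/25 + 1/5 + 7/25 + 33/100 + 39/100 + 61/100 + 1 = 293/100 = 2.93 bits/symbol.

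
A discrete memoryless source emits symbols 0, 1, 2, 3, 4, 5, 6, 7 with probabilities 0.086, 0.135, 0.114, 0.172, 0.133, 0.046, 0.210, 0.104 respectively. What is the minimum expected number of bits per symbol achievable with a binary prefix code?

2.922 bits/symbol

Repeatedly combine the two least-probable nodes; the expected code length is the sum of the merged weights.
merge 23/500 + 43/500 → 33/250
merge 13/125 + 57/500 → 109/500
merge 33/250 + 133/1000 → 53/200
merge 27/200 + 43/250 → 307/1000
merge 21/100 + 109/500 → 107/250
merge 53/200 + 307/1000 → 143/250
merge 107/250 + 143/250 → 1
L = 33/250 + 109/500 + 53/200 + 307/1000 + 107/250 + 143/250 + 1 = 1461/500 = 2.922 bits/symbol.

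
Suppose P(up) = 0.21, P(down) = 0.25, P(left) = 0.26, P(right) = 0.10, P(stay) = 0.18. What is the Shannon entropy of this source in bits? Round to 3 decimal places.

2.256 bits

H = −Σ pᵢ log₂ pᵢ.
−0.21·log₂(0.21) = 0.4728
−0.25·log₂(0.25) = 0.5000
−0.26·log₂(0.26) = 0.5053
−0.10·log₂(0.10) = 0.3322
−0.18·log₂(0.18) = 0.4453
Sum ≈ 2.2556 → 2.256 bits.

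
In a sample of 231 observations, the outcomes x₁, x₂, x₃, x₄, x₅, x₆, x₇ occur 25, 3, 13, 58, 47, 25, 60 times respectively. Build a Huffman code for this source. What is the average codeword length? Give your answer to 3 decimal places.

Probabilities are the counts divided by 231.
Repeatedly combine the two least-probable nodes; the expected code length is the sum of the merged weights.
merge 1/77 + 13/231 → 16/231
merge 16/231 + 25/231 → 41/231
merge 25/231 + 41/231 → 2/7
merge 47/231 + 58/231 → 5/11
merge 20/77 + 2/7 → 6/11
merge 5/11 + 6/11 → 1
L = 16/231 + 41/231 + 2/7 + 5/11 + 6/11 + 1 = 195/77 ≈ 2.532 bits/symbol.

2.532 bits/symbol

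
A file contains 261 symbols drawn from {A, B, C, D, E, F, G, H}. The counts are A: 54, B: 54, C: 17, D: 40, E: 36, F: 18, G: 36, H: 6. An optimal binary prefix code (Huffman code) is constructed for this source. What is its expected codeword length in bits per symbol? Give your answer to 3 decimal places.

Probabilities are the counts divided by 261.
Repeatedly combine the two least-probable nodes; the expected code length is the sum of the merged weights.
merge 2/87 + 17/261 → 23/261
merge 2/29 + 23/261 → 41/261
merge 4/29 + 4/29 → 8/29
merge 40/261 + 41/261 → 9/29
merge 6/29 + 6/29 → 12/29
merge 8/29 + 9/29 → 17/29
merge 12/29 + 17/29 → 1
L = 23/261 + 41/261 + 8/29 + 9/29 + 12/29 + 17/29 + 1 = 739/261 ≈ 2.831 bits/symbol.

2.831 bits/symbol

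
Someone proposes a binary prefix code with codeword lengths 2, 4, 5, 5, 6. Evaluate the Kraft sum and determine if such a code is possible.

With common denominator 2^6 = 64: Σ 2^(−ℓᵢ) = 16/64 + 4/64 + 2/64 + 2/64 + 1/64 = 25/64 = 0.390625.
Kraft's inequality requires Σ ≤ 1; here Σ = 0.390625 ≤ 1, so such a prefix code exists.

0.390625; yes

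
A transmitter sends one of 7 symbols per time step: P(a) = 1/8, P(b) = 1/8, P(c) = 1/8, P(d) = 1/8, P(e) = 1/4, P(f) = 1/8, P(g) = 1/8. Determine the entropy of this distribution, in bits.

2.75 bits

Each probability is a power of 1/2, so log₂(1/p) is an integer.
H = Σ p·log₂(1/p) = 1/8·3 + 1/8·3 + 1/8·3 + 1/8·3 + 1/4·2 + 1/8·3 + 1/8·3 = 2.75 bits.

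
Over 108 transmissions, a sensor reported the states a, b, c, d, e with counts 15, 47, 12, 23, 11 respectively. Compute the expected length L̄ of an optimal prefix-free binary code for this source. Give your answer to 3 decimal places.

2.130 bits/symbol

Probabilities are the counts divided by 108.
Repeatedly combine the two least-probable nodes; the expected code length is the sum of the merged weights.
merge 11/108 + 1/9 → 23/108
merge 5/36 + 23/108 → 19/54
merge 23/108 + 19/54 → 61/108
merge 47/108 + 61/108 → 1
L = 23/108 + 19/54 + 61/108 + 1 = 115/54 ≈ 2.130 bits/symbol.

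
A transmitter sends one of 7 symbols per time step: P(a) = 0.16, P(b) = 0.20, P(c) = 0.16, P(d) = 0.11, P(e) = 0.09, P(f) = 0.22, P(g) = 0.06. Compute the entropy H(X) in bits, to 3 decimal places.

2.697 bits

H = −Σ pᵢ log₂ pᵢ.
−0.16·log₂(0.16) = 0.4230
−0.20·log₂(0.20) = 0.4644
−0.16·log₂(0.16) = 0.4230
−0.11·log₂(0.11) = 0.3503
−0.09·log₂(0.09) = 0.3127
−0.22·log₂(0.22) = 0.4806
−0.06·log₂(0.06) = 0.2435
Sum ≈ 2.6975 → 2.697 bits.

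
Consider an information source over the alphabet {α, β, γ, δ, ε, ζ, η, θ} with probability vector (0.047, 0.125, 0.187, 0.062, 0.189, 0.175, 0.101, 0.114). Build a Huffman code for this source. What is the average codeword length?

Repeatedly combine the two least-probable nodes; the expected code length is the sum of the merged weights.
merge 47/1000 + 31/500 → 109/1000
merge 101/1000 + 109/1000 → 21/100
merge 57/500 + 1/8 → 239/1000
merge 7/40 + 187/1000 → 181/500
merge 189/1000 + 21/100 → 399/1000
merge 239/1000 + 181/500 → 601/1000
merge 399/1000 + 601/1000 → 1
L = 109/1000 + 21/100 + 239/1000 + 181/500 + 399/1000 + 601/1000 + 1 = 73/25 = 2.92 bits/symbol.

2.92 bits/symbol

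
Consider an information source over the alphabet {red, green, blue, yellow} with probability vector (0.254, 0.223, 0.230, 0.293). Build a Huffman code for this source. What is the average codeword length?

Repeatedly combine the two least-probable nodes; the expected code length is the sum of the merged weights.
merge 223/1000 + 23/100 → 453/1000
merge 127/500 + 293/1000 → 547/1000
merge 453/1000 + 547/1000 → 1
L = 453/1000 + 547/1000 + 1 = 2 bits/symbol.

2 bits/symbol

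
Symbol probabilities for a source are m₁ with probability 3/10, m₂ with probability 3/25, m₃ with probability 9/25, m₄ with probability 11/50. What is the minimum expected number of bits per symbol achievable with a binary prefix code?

Repeatedly combine the two least-probable nodes; the expected code length is the sum of the merged weights.
merge 3/25 + 11/50 → 17/50
merge 3/10 + 17/50 → 16/25
merge 9/25 + 16/25 → 1
L = 17/50 + 16/25 + 1 = 99/50 = 1.98 bits/symbol.

1.98 bits/symbol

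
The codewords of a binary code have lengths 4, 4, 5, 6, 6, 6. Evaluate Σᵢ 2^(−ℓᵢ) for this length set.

0.203125

With common denominator 2^6 = 64: Σ 2^(−ℓᵢ) = 4/64 + 4/64 + 2/64 + 1/64 + 1/64 + 1/64 = 13/64 = 0.203125.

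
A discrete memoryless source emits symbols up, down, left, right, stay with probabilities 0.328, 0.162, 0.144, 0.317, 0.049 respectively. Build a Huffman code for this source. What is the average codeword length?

2.193 bits/symbol

Repeatedly combine the two least-probable nodes; the expected code length is the sum of the merged weights.
merge 49/1000 + 18/125 → 193/1000
merge 81/500 + 193/1000 → 71/200
merge 317/1000 + 41/125 → 129/200
merge 71/200 + 129/200 → 1
L = 193/1000 + 71/200 + 129/200 + 1 = 2193/1000 = 2.193 bits/symbol.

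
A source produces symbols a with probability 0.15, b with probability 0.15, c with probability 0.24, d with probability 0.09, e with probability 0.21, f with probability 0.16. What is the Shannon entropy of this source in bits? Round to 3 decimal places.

H = −Σ pᵢ log₂ pᵢ.
−0.15·log₂(0.15) = 0.4105
−0.15·log₂(0.15) = 0.4105
−0.24·log₂(0.24) = 0.4941
−0.09·log₂(0.09) = 0.3127
−0.21·log₂(0.21) = 0.4728
−0.16·log₂(0.16) = 0.4230
Sum ≈ 2.5237 → 2.524 bits.

2.524 bits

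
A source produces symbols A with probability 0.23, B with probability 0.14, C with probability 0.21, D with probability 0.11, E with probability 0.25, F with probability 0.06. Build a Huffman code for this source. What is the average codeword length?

Repeatedly combine the two least-probable nodes; the expected code length is the sum of the merged weights.
merge 3/50 + 11/100 → 17/100
merge 7/50 + 17/100 → 31/100
merge 21/100 + 23/100 → 11/25
merge 1/4 + 31/100 → 14/25
merge 11/25 + 14/25 → 1
L = 17/100 + 31/100 + 11/25 + 14/25 + 1 = 62/25 = 2.48 bits/symbol.

2.48 bits/symbol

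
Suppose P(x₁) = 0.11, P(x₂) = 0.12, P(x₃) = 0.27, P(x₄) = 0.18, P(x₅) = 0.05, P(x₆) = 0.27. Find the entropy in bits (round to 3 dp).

H = −Σ pᵢ log₂ pᵢ.
−0.11·log₂(0.11) = 0.3503
−0.12·log₂(0.12) = 0.3671
−0.27·log₂(0.27) = 0.5100
−0.18·log₂(0.18) = 0.4453
−0.05·log₂(0.05) = 0.2161
−0.27·log₂(0.27) = 0.5100
Sum ≈ 2.3988 → 2.399 bits.

2.399 bits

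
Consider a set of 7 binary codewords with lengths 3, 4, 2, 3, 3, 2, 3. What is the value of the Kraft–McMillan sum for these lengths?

1.0625

With common denominator 2^4 = 16: Σ 2^(−ℓᵢ) = 2/16 + 1/16 + 4/16 + 2/16 + 2/16 + 4/16 + 2/16 = 17/16 = 1.0625.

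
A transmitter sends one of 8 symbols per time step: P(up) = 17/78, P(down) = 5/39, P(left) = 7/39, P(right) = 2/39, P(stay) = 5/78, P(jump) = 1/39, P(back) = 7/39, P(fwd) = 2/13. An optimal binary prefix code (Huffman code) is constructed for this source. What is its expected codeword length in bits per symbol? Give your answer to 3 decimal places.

2.821 bits/symbol

Repeatedly combine the two least-probable nodes; the expected code length is the sum of the merged weights.
merge 1/39 + 2/39 → 1/13
merge 5/78 + 1/13 → 11/78
merge 5/39 + 11/78 → 7/26
merge 2/13 + 7/39 → 1/3
merge 7/39 + 17/78 → 31/78
merge 7/26 + 1/3 → 47/78
merge 31/78 + 47/78 → 1
L = 1/13 + 11/78 + 7/26 + 1/3 + 31/78 + 47/78 + 1 = 110/39 ≈ 2.821 bits/symbol.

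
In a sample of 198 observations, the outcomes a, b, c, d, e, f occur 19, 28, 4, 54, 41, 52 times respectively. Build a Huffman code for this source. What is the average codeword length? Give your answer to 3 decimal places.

Probabilities are the counts divided by 198.
Repeatedly combine the two least-probable nodes; the expected code length is the sum of the merged weights.
merge 2/99 + 19/198 → 23/198
merge 23/198 + 14/99 → 17/66
merge 41/198 + 17/66 → 46/99
merge 26/99 + 3/11 → 53/99
merge 46/99 + 53/99 → 1
L = 23/198 + 17/66 + 46/99 + 53/99 + 1 = 235/99 ≈ 2.374 bits/symbol.

2.374 bits/symbol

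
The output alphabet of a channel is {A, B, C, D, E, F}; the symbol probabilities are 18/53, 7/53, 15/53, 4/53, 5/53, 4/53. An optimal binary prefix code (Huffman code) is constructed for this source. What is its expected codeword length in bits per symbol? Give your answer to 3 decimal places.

2.377 bits/symbol

Repeatedly combine the two least-probable nodes; the expected code length is the sum of the merged weights.
merge 4/53 + 4/53 → 8/53
merge 5/53 + 7/53 → 12/53
merge 8/53 + 12/53 → 20/53
merge 15/53 + 18/53 → 33/53
merge 20/53 + 33/53 → 1
L = 8/53 + 12/53 + 20/53 + 33/53 + 1 = 126/53 ≈ 2.377 bits/symbol.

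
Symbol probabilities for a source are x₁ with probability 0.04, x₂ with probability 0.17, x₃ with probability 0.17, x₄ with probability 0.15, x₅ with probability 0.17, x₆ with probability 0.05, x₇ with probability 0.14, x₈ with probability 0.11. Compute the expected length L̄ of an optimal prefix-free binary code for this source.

Repeatedly combine the two least-probable nodes; the expected code length is the sum of the merged weights.
merge 1/25 + 1/20 → 9/100
merge 9/100 + 11/100 → 1/5
merge 7/50 + 3/20 → 29/100
merge 17/100 + 17/100 → 17/50
merge 17/100 + 1/5 → 37/100
merge 29/100 + 17/50 → 63/100
merge 37/100 + 63/100 → 1
L = 9/100 + 1/5 + 29/100 + 17/50 + 37/100 + 63/100 + 1 = 73/25 = 2.92 bits/symbol.

2.92 bits/symbol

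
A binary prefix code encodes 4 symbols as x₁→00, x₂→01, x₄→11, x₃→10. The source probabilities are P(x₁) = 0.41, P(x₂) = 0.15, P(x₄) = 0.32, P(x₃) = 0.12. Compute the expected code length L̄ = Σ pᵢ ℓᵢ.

L̄ = Σ pᵢ·ℓᵢ = 0.41·2 + 0.15·2 + 0.32·2 + 0.12·2 = 2 bits/symbol.

2 bits/symbol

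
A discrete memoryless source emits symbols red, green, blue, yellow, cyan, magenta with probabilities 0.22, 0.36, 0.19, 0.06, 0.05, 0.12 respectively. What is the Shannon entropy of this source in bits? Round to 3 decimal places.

2.293 bits

H = −Σ pᵢ log₂ pᵢ.
−0.22·log₂(0.22) = 0.4806
−0.36·log₂(0.36) = 0.5306
−0.19·log₂(0.19) = 0.4552
−0.06·log₂(0.06) = 0.2435
−0.05·log₂(0.05) = 0.2161
−0.12·log₂(0.12) = 0.3671
Sum ≈ 2.2931 → 2.293 bits.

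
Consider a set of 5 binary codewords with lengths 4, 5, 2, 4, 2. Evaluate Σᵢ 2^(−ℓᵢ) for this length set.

With common denominator 2^5 = 32: Σ 2^(−ℓᵢ) = 2/32 + 1/32 + 8/32 + 2/32 + 8/32 = 21/32 = 0.65625.

0.65625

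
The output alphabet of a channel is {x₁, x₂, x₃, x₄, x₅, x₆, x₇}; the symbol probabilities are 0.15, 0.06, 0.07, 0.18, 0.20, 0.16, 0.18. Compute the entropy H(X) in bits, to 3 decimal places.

H = −Σ pᵢ log₂ pᵢ.
−0.15·log₂(0.15) = 0.4105
−0.06·log₂(0.06) = 0.2435
−0.07·log₂(0.07) = 0.2686
−0.18·log₂(0.18) = 0.4453
−0.20·log₂(0.20) = 0.4644
−0.16·log₂(0.16) = 0.4230
−0.18·log₂(0.18) = 0.4453
Sum ≈ 2.7007 → 2.701 bits.

2.701 bits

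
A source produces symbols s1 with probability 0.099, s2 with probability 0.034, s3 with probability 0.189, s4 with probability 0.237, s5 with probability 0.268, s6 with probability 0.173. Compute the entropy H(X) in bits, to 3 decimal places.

H = −Σ pᵢ log₂ pᵢ.
−0.099·log₂(0.099) = 0.3303
−0.034·log₂(0.034) = 0.1659
−0.189·log₂(0.189) = 0.4543
−0.237·log₂(0.237) = 0.4923
−0.268·log₂(0.268) = 0.5091
−0.173·log₂(0.173) = 0.4379
Sum ≈ 2.3897 → 2.390 bits.

2.390 bits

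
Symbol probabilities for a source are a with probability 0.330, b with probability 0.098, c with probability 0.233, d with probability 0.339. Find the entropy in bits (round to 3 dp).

H = −Σ pᵢ log₂ pᵢ.
−0.330·log₂(0.330) = 0.5278
−0.098·log₂(0.098) = 0.3284
−0.233·log₂(0.233) = 0.4897
−0.339·log₂(0.339) = 0.5291
Sum ≈ 1.8750 → 1.875 bits.

1.875 bits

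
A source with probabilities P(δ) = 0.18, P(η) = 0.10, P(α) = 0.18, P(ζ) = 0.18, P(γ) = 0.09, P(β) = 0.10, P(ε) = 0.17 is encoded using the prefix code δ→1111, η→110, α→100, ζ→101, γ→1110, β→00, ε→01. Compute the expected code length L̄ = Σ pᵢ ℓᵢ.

3 bits/symbol

L̄ = Σ pᵢ·ℓᵢ = 0.18·4 + 0.10·3 + 0.18·3 + 0.18·3 + 0.09·4 + 0.10·2 + 0.17·2 = 3 bits/symbol.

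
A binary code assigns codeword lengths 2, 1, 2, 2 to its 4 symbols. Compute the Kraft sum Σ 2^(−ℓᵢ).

With common denominator 2^2 = 4: Σ 2^(−ℓᵢ) = 1/4 + 2/4 + 1/4 + 1/4 = 5/4 = 1.25.

1.25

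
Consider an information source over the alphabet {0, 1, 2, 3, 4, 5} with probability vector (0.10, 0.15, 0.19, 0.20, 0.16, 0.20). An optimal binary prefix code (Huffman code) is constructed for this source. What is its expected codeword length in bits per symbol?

2.6 bits/symbol

Repeatedly combine the two least-probable nodes; the expected code length is the sum of the merged weights.
merge 1/10 + 3/20 → 1/4
merge 4/25 + 19/100 → 7/20
merge 1/5 + 1/5 → 2/5
merge 1/4 + 7/20 → 3/5
merge 2/5 + 3/5 → 1
L = 1/4 + 7/20 + 2/5 + 3/5 + 1 = 13/5 = 2.6 bits/symbol.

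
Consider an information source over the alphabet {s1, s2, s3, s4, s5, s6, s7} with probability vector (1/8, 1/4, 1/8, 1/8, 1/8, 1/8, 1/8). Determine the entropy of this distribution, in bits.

Each probability is a power of 1/2, so log₂(1/p) is an integer.
H = Σ p·log₂(1/p) = 1/8·3 + 1/4·2 + 1/8·3 + 1/8·3 + 1/8·3 + 1/8·3 + 1/8·3 = 2.75 bits.

2.75 bits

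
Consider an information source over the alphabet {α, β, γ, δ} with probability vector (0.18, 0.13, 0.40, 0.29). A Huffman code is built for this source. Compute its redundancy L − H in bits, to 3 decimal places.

0.035 bits

Entropy H = −Σ p log₂ p ≈ 1.8746 bits.
Huffman merges: 13/100+9/50→31/100; 29/100+31/100→3/5; 2/5+3/5→1. L = 191/100 ≈ 1.9100.
L − H = 1.9100 − 1.8746 = 0.035 bits.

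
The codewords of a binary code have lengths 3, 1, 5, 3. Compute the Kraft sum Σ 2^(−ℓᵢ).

With common denominator 2^5 = 32: Σ 2^(−ℓᵢ) = 4/32 + 16/32 + 1/32 + 4/32 = 25/32 = 0.78125.

0.78125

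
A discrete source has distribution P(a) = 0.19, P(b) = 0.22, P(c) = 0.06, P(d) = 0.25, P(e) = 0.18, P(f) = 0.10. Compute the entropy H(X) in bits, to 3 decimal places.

2.457 bits

H = −Σ pᵢ log₂ pᵢ.
−0.19·log₂(0.19) = 0.4552
−0.22·log₂(0.22) = 0.4806
−0.06·log₂(0.06) = 0.2435
−0.25·log₂(0.25) = 0.5000
−0.18·log₂(0.18) = 0.4453
−0.10·log₂(0.10) = 0.3322
Sum ≈ 2.4568 → 2.457 bits.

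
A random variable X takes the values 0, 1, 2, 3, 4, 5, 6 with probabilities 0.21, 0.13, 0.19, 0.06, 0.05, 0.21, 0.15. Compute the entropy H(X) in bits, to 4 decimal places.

2.6537 bits

H = −Σ pᵢ log₂ pᵢ.
−0.21·log₂(0.21) = 0.4728
−0.13·log₂(0.13) = 0.3826
−0.19·log₂(0.19) = 0.4552
−0.06·log₂(0.06) = 0.2435
−0.05·log₂(0.05) = 0.2161
−0.21·log₂(0.21) = 0.4728
−0.15·log₂(0.15) = 0.4105
Sum ≈ 2.6537 → 2.6537 bits.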